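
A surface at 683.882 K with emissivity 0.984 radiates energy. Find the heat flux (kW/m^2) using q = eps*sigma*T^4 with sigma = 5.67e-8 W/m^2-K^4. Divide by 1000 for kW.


T^4 = 2.1874e+11
q = 0.984 * 5.67e-8 * 2.1874e+11 / 1000 = 12.204 kW/m^2

12.204 kW/m^2


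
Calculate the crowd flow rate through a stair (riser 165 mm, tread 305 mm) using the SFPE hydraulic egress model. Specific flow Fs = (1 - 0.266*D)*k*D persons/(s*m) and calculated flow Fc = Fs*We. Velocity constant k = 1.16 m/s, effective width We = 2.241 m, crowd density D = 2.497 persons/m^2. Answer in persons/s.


1 - 0.266*D = 1 - 0.266*2.497 = 0.33580
Fs = 0.33580 * 1.16 * 2.497 = 0.97265 persons/(s*m)
Fc = 0.97265 * 2.241 = 2.1797 persons/s

2.1797 persons/s


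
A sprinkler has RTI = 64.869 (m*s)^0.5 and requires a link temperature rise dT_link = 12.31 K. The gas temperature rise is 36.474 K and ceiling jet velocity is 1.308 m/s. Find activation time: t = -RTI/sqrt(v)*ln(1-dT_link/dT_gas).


dT_link/dT_gas = 0.33750
ln(1 - 0.33750) = -0.41174
t = -64.869 / sqrt(1.308) * -0.41174 = 23.353 s

23.353 s


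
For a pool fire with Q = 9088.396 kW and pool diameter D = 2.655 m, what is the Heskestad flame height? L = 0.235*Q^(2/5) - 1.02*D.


Q^(2/5) = 38.317
0.235 * Q^(2/5) = 9.0046
1.02 * D = 2.7081
L = 6.2965 m

6.2965 m


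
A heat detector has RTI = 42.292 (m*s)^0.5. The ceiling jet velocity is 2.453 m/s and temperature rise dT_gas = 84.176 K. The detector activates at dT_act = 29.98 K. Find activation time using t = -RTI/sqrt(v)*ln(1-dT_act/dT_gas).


dT_act/dT_gas = 0.35616
ln(1 - 0.35616) = -0.44030
t = -42.292 / sqrt(2.453) * -0.44030 = 11.889 s

11.889 s


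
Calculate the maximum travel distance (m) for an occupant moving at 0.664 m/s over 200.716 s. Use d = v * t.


d = 0.664 * 200.716 = 133.28 m

133.28 m


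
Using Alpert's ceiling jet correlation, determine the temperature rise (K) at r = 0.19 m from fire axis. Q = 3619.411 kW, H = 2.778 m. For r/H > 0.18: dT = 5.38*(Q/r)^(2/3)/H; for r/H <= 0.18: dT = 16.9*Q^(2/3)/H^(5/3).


r/H = 0.19 / 2.778 = 0.068395
r/H <= 0.18, so dT = 16.9*Q^(2/3)/H^(5/3)
Q^(2/3) = 235.74
H^(5/3) = 5.4898
dT = 16.9 * 235.74 / 5.4898 = 725.70 K

725.70 K


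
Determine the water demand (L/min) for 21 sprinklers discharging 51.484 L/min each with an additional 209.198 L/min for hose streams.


Sprinkler demand = 21 * 51.484 = 1081.164 L/min
Total = 1081.164 + 209.198 = 1290.362 L/min

1290.362 L/min


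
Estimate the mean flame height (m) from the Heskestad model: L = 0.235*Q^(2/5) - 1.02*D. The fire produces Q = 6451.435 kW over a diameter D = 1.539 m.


Q^(2/5) = 33.409
0.235 * Q^(2/5) = 7.8511
1.02 * D = 1.5698
L = 6.2813 m

6.2813 m


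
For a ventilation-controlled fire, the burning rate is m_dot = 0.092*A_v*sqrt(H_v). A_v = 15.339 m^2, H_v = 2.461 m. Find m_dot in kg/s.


sqrt(H_v) = 1.5688
m_dot = 0.092 * 15.339 * 1.5688 = 2.2138 kg/s

2.2138 kg/s


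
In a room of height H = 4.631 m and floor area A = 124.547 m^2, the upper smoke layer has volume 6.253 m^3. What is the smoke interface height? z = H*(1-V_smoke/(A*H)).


V/(A*H) = 0.010841
1 - 0.010841 = 0.98916
z = 4.631 * 0.98916 = 4.5808 m

4.5808 m


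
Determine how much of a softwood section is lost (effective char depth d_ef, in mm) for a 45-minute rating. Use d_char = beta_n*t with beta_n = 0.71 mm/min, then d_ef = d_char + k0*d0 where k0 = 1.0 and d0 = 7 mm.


d_char = 0.71 * 45 = 31.95 mm
d_ef = 31.95 + 1.0*7 = 38.95 mm

38.95 mm


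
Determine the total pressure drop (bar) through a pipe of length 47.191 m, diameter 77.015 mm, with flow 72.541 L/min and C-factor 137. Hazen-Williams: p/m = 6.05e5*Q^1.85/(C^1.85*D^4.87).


Q^1.85 = 2767.4
C^1.85 = 8972.9
D^4.87 = 1.5404e+09
p/m = 0.00012114 bar/m
p_total = 0.00012114 * 47.191 = 0.0057166 bar

0.0057166 bar


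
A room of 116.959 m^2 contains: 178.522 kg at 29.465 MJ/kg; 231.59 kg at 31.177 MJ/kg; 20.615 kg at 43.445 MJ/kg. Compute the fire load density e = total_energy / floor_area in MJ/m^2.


Total energy = 178.522*29.465 + 231.59*31.177 + 20.615*43.445
= 5260.151 + 7220.281 + 895.6187
= 13376.05 MJ
e = 13376.05 / 116.959 = 114.37 MJ/m^2

114.37 MJ/m^2


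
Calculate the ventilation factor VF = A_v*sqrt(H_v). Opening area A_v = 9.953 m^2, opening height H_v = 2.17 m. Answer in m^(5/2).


sqrt(H_v) = 1.4731
VF = 9.953 * 1.4731 = 14.662 m^(5/2)

14.662 m^(5/2)


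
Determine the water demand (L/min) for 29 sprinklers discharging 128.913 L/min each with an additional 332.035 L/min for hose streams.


Sprinkler demand = 29 * 128.913 = 3738.477 L/min
Total = 3738.477 + 332.035 = 4070.512 L/min

4070.512 L/min


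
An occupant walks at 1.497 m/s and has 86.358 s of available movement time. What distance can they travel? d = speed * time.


d = 1.497 * 86.358 = 129.28 m

129.28 m


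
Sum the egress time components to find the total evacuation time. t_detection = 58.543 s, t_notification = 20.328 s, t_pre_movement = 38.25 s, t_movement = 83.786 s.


Total = 58.543 + 20.328 + 38.25 + 83.786 = 200.907 s

200.907 s


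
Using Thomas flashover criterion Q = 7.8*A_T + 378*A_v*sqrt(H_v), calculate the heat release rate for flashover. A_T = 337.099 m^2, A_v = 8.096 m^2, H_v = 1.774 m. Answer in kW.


7.8*A_T = 2629.4
sqrt(H_v) = 1.3319
378*A_v*sqrt(H_v) = 4076.0
Q = 2629.4 + 4076.0 = 6705.4 kW

6705.4 kW


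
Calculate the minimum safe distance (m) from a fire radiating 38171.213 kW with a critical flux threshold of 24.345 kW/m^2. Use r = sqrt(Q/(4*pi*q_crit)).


4*pi*q_crit = 305.93
Q/(4*pi*q_crit) = 124.77
r = sqrt(124.77) = 11.170 m

11.170 m


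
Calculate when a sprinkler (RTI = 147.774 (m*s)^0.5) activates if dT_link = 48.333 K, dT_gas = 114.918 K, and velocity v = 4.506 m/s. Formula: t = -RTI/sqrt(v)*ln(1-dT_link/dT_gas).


dT_link/dT_gas = 0.42059
ln(1 - 0.42059) = -0.54574
t = -147.774 / sqrt(4.506) * -0.54574 = 37.992 s

37.992 s


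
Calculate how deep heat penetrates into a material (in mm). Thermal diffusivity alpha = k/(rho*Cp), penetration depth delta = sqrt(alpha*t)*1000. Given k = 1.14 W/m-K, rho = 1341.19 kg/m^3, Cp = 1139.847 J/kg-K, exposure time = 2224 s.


alpha = 1.14 / (1341.19 * 1139.847) = 7.4571e-07 m^2/s
alpha * t = 0.0016585
delta = sqrt(0.0016585) * 1000 = 40.724 mm

40.724 mm


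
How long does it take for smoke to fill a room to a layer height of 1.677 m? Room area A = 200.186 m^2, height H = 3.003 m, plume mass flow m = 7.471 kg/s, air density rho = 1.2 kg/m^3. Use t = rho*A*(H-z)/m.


H - z = 1.326 m
t = 1.2 * 200.186 * 1.326 / 7.471 = 42.636 s

42.636 s


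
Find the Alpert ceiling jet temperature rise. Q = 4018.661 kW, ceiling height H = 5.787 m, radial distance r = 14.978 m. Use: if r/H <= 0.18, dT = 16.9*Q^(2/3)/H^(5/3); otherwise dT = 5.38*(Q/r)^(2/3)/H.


r/H = 14.978 / 5.787 = 2.5882
r/H > 0.18, so dT = 5.38*(Q/r)^(2/3)/H
Q/r = 268.30
(Q/r)^(2/3) = 41.599
dT = 5.38 * 41.599 / 5.787 = 38.674 K

38.674 K


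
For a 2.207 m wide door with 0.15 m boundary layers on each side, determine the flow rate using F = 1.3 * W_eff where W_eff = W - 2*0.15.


W_eff = 2.207 - 0.30 = 1.907 m
F = 1.3 * 1.907 = 2.4791 persons/s

2.4791 persons/s


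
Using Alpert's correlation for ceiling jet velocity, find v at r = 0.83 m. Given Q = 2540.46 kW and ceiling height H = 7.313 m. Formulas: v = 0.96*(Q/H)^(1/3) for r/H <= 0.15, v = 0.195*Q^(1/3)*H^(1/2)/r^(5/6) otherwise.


r/H = 0.83 / 7.313 = 0.11350
r/H <= 0.15, so v = 0.96*(Q/H)^(1/3)
Q/H = 347.39
(Q/H)^(1/3) = 7.0297
v = 0.96 * 7.0297 = 6.7485 m/s

6.7485 m/s


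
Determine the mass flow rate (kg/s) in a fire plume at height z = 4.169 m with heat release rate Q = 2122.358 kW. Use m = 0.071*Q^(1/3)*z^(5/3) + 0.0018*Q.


Q^(1/3) = 12.851
z^(5/3) = 10.799
First term = 0.071 * 12.851 * 10.799 = 9.8534
Second term = 0.0018 * 2122.358 = 3.8202
m = 13.674 kg/s

13.674 kg/s


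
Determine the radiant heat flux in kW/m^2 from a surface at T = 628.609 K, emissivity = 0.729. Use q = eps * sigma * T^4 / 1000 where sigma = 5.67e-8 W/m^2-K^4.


T^4 = 1.5614e+11
q = 0.729 * 5.67e-8 * 1.5614e+11 / 1000 = 6.4541 kW/m^2

6.4541 kW/m^2


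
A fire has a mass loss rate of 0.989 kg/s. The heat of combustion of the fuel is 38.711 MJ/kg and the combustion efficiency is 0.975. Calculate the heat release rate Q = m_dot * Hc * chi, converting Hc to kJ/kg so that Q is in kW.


Hc = 38.711 MJ/kg = 38.711 * 1000 kJ/kg = 38711 kJ/kg
Q = 0.989 kg/s * 38711 kJ/kg * 0.975 = 37328 kW

37328 kW


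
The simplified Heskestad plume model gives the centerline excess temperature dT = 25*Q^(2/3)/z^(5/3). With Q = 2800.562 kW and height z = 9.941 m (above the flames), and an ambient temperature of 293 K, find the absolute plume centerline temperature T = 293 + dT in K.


Q^(2/3) = 198.68
z^(5/3) = 45.960
dT = 25 * 198.68 / 45.960 = 108.07 K
T = 293 + 108.07 = 401.07 K

401.07 K


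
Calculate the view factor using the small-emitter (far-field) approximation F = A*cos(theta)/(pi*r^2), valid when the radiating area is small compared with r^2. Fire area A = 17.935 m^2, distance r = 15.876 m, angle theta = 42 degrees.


cos(42 deg) = 0.74314
pi*r^2 = 791.83
F = 17.935 * 0.74314 / 791.83 = 0.016832

0.016832


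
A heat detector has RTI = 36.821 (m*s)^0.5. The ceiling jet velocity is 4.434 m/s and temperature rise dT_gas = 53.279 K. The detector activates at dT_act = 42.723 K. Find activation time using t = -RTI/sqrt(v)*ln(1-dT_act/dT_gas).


dT_act/dT_gas = 0.80187
ln(1 - 0.80187) = -1.6188
t = -36.821 / sqrt(4.434) * -1.6188 = 28.308 s

28.308 s


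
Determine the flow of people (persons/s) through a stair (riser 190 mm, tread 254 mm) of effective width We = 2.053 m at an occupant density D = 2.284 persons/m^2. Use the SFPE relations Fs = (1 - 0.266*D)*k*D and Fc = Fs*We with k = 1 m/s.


1 - 0.266*D = 1 - 0.266*2.284 = 0.39246
Fs = 0.39246 * 1 * 2.284 = 0.89637 persons/(s*m)
Fc = 0.89637 * 2.053 = 1.8402 persons/s

1.8402 persons/s


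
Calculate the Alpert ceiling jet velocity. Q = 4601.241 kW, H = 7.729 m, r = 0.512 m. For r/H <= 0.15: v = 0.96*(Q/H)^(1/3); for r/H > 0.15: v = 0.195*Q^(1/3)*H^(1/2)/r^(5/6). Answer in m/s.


r/H = 0.512 / 7.729 = 0.066244
r/H <= 0.15, so v = 0.96*(Q/H)^(1/3)
Q/H = 595.32
(Q/H)^(1/3) = 8.4123
v = 0.96 * 8.4123 = 8.0759 m/s

8.0759 m/s


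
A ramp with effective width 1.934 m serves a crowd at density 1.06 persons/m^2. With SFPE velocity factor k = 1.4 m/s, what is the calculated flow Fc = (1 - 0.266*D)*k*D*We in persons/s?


1 - 0.266*D = 1 - 0.266*1.06 = 0.71804
Fs = 0.71804 * 1.4 * 1.06 = 1.0656 persons/(s*m)
Fc = 1.0656 * 1.934 = 2.0608 persons/s

2.0608 persons/s


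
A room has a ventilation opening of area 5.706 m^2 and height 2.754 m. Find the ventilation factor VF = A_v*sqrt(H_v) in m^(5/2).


sqrt(H_v) = 1.6595
VF = 5.706 * 1.6595 = 9.4692 m^(5/2)

9.4692 m^(5/2)


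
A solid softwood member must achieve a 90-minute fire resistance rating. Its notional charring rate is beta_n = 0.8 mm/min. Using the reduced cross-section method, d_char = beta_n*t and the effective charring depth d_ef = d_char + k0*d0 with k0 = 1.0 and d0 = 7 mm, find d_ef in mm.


d_char = 0.8 * 90 = 72 mm
d_ef = 72 + 1.0*7 = 79 mm

79 mm


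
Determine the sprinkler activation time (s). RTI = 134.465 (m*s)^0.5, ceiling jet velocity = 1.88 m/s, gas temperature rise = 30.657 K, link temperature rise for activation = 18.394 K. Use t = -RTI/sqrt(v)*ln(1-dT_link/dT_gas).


dT_link/dT_gas = 0.59999
ln(1 - 0.59999) = -0.91627
t = -134.465 / sqrt(1.88) * -0.91627 = 89.858 s

89.858 s


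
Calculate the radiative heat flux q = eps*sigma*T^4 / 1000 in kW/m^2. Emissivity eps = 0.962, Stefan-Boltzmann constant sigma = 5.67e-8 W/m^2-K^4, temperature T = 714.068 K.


T^4 = 2.5999e+11
q = 0.962 * 5.67e-8 * 2.5999e+11 / 1000 = 14.181 kW/m^2

14.181 kW/m^2


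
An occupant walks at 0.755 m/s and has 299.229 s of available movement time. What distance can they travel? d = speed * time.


d = 0.755 * 299.229 = 225.92 m

225.92 m


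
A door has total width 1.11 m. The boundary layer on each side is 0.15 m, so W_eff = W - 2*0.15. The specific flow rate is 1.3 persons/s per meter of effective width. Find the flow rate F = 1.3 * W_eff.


W_eff = 1.11 - 0.30 = 0.81 m
F = 1.3 * 0.81 = 1.053 persons/s

1.053 persons/s


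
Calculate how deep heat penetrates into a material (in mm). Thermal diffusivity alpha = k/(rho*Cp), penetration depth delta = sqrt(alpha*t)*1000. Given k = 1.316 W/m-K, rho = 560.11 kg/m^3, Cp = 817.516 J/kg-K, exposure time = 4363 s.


alpha = 1.316 / (560.11 * 817.516) = 2.8740e-06 m^2/s
alpha * t = 0.012539
delta = sqrt(0.012539) * 1000 = 111.98 mm

111.98 mm


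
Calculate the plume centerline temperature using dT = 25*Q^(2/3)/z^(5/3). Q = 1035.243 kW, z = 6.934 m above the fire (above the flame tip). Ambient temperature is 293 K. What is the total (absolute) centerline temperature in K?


Q^(2/3) = 102.34
z^(5/3) = 25.214
dT = 25 * 102.34 / 25.214 = 101.47 K
T = 293 + 101.47 = 394.47 K

394.47 K


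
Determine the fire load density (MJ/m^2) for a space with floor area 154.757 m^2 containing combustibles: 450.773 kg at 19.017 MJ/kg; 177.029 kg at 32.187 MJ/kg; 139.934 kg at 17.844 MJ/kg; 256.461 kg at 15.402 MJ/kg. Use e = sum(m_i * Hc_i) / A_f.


Total energy = 450.773*19.017 + 177.029*32.187 + 139.934*17.844 + 256.461*15.402
= 8572.350 + 5698.032 + 2496.982 + 3950.012
= 20717.38 MJ
e = 20717.38 / 154.757 = 133.87 MJ/m^2

133.87 MJ/m^2


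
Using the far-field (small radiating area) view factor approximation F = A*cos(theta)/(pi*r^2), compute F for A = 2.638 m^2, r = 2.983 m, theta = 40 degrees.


cos(40 deg) = 0.76604
pi*r^2 = 27.955
F = 2.638 * 0.76604 / 27.955 = 0.072289

0.072289


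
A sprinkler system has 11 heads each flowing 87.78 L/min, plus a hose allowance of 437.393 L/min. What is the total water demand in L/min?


Sprinkler demand = 11 * 87.78 = 965.58 L/min
Total = 965.58 + 437.393 = 1402.973 L/min

1402.973 L/min


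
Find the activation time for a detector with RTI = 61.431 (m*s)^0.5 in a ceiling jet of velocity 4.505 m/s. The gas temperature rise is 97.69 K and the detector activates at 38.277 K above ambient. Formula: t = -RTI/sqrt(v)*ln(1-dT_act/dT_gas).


dT_act/dT_gas = 0.39182
ln(1 - 0.39182) = -0.49729
t = -61.431 / sqrt(4.505) * -0.49729 = 14.393 s

14.393 s


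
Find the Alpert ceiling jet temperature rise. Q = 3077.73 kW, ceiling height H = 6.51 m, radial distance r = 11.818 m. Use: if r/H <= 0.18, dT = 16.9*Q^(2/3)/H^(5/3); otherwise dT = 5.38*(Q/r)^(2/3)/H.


r/H = 11.818 / 6.51 = 1.8154
r/H > 0.18, so dT = 5.38*(Q/r)^(2/3)/H
Q/r = 260.43
(Q/r)^(2/3) = 40.781
dT = 5.38 * 40.781 / 6.51 = 33.702 K

33.702 K


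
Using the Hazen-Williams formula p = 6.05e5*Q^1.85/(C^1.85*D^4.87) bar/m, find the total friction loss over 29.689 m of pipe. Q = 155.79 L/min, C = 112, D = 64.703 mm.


Q^1.85 = 11381
C^1.85 = 6180.9
D^4.87 = 6.5948e+08
p/m = 0.0016893 bar/m
p_total = 0.0016893 * 29.689 = 0.050153 bar

0.050153 bar


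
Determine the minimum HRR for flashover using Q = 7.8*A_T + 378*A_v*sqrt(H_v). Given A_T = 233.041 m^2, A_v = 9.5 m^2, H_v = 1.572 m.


7.8*A_T = 1817.7
sqrt(H_v) = 1.2538
378*A_v*sqrt(H_v) = 4502.4
Q = 1817.7 + 4502.4 = 6320.1 kW

6320.1 kW


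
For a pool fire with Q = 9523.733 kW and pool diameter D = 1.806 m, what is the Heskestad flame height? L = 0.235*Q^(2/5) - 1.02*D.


Q^(2/5) = 39.041
0.235 * Q^(2/5) = 9.1747
1.02 * D = 1.8421
L = 7.3326 m

7.3326 m


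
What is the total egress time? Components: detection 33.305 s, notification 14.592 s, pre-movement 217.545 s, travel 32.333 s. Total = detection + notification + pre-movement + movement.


Total = 33.305 + 14.592 + 217.545 + 32.333 = 297.775 s

297.775 s


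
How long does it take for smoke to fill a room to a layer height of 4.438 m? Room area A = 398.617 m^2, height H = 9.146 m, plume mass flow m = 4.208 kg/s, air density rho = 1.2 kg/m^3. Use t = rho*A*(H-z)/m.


H - z = 4.708 m
t = 1.2 * 398.617 * 4.708 / 4.208 = 535.18 s

535.18 s


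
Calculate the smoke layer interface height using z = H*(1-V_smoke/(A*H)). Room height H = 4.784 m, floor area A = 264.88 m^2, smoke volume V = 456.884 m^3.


V/(A*H) = 0.36055
1 - 0.36055 = 0.63945
z = 4.784 * 0.63945 = 3.0591 m

3.0591 m


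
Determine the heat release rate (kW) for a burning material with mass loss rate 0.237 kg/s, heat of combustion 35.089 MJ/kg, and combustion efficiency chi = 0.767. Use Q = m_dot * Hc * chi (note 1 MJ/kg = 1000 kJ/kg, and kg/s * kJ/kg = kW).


Hc = 35.089 MJ/kg = 35.089 * 1000 kJ/kg = 35089 kJ/kg
Q = 0.237 kg/s * 35089 kJ/kg * 0.767 = 6378.4 kW

6378.4 kW


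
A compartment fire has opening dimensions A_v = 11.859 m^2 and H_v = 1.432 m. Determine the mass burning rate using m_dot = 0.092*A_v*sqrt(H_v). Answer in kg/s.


sqrt(H_v) = 1.1967
m_dot = 0.092 * 11.859 * 1.1967 = 1.3056 kg/s

1.3056 kg/s


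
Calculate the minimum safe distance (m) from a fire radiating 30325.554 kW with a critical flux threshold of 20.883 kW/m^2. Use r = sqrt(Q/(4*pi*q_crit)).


4*pi*q_crit = 262.42
Q/(4*pi*q_crit) = 115.56
r = sqrt(115.56) = 10.750 m

10.750 m


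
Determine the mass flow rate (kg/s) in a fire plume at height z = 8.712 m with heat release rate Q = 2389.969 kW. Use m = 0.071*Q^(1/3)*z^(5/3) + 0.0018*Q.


Q^(1/3) = 13.370
z^(5/3) = 36.886
First term = 0.071 * 13.370 * 36.886 = 35.015
Second term = 0.0018 * 2389.969 = 4.3019
m = 39.317 kg/s

39.317 kg/s


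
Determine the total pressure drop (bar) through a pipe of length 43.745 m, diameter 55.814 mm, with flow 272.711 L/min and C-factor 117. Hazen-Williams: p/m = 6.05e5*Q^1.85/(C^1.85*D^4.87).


Q^1.85 = 32066
C^1.85 = 6701.1
D^4.87 = 3.2110e+08
p/m = 0.0090162 bar/m
p_total = 0.0090162 * 43.745 = 0.39441 bar

0.39441 bar


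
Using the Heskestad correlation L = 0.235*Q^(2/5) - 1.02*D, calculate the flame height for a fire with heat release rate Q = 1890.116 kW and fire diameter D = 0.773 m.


Q^(2/5) = 20.445
0.235 * Q^(2/5) = 4.8047
1.02 * D = 0.78846
L = 4.0162 m

4.0162 m


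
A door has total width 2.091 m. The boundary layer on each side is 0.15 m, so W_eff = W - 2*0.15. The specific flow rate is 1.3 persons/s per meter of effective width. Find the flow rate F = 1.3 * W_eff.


W_eff = 2.091 - 0.30 = 1.791 m
F = 1.3 * 1.791 = 2.3283 persons/s

2.3283 persons/s


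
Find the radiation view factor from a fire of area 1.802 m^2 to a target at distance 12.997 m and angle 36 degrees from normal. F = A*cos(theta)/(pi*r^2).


cos(36 deg) = 0.80902
pi*r^2 = 530.68
F = 1.802 * 0.80902 / 530.68 = 0.0027471

0.0027471


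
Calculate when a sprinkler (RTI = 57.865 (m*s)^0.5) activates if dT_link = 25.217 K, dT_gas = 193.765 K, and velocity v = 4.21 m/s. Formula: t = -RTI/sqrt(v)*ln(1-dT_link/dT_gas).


dT_link/dT_gas = 0.13014
ln(1 - 0.13014) = -0.13943
t = -57.865 / sqrt(4.21) * -0.13943 = 3.9320 s

3.9320 s


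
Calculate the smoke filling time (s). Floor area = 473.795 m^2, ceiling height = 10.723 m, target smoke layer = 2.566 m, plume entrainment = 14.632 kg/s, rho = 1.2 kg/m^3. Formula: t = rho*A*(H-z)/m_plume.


H - z = 8.157 m
t = 1.2 * 473.795 * 8.157 / 14.632 = 316.96 s

316.96 s


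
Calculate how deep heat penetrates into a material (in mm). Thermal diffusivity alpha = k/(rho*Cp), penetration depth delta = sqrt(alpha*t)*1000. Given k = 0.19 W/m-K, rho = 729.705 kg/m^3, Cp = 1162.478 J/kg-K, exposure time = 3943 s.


alpha = 0.19 / (729.705 * 1162.478) = 2.2399e-07 m^2/s
alpha * t = 0.00088318
delta = sqrt(0.00088318) * 1000 = 29.718 mm

29.718 mm


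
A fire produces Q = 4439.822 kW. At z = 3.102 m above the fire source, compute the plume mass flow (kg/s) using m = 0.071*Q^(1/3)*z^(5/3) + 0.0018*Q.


Q^(1/3) = 16.436
z^(5/3) = 6.5979
First term = 0.071 * 16.436 * 6.5979 = 7.6993
Second term = 0.0018 * 4439.822 = 7.9917
m = 15.691 kg/s

15.691 kg/s


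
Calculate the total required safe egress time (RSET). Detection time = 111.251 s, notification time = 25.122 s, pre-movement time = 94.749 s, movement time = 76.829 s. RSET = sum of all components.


Total = 111.251 + 25.122 + 94.749 + 76.829 = 307.951 s

307.951 s


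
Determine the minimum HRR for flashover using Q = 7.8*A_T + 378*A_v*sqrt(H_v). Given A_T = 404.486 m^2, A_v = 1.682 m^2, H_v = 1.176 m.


7.8*A_T = 3155.0
sqrt(H_v) = 1.0844
378*A_v*sqrt(H_v) = 689.48
Q = 3155.0 + 689.48 = 3844.5 kW

3844.5 kW


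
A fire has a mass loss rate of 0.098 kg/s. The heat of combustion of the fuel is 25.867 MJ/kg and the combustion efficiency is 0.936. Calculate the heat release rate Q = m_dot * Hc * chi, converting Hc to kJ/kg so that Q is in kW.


Hc = 25.867 MJ/kg = 25.867 * 1000 kJ/kg = 25867 kJ/kg
Q = 0.098 kg/s * 25867 kJ/kg * 0.936 = 2372.7 kW

2372.7 kW


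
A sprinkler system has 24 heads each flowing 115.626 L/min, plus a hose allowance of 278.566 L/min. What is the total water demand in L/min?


Sprinkler demand = 24 * 115.626 = 2775.024 L/min
Total = 2775.024 + 278.566 = 3053.59 L/min

3053.59 L/min


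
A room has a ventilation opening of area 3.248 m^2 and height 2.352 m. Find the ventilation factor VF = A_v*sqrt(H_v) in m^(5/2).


sqrt(H_v) = 1.5336
VF = 3.248 * 1.5336 = 4.9812 m^(5/2)

4.9812 m^(5/2)


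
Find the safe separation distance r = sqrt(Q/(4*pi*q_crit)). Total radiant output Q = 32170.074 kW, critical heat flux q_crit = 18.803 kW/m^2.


4*pi*q_crit = 236.29
Q/(4*pi*q_crit) = 136.15
r = sqrt(136.15) = 11.668 m

11.668 m


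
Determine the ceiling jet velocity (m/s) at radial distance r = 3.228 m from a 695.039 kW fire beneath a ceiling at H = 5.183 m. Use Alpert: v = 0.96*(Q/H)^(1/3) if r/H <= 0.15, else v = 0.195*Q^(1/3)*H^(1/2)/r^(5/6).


r/H = 3.228 / 5.183 = 0.62281
r/H > 0.15, so v = 0.195*Q^(1/3)*H^(1/2)/r^(5/6)
Q^(1/3) = 8.8580
H^(1/2) = 2.2766
r^(5/6) = 2.6553
v = 0.195 * 8.8580 * 2.2766 / 2.6553 = 1.4810 m/s

1.4810 m/s


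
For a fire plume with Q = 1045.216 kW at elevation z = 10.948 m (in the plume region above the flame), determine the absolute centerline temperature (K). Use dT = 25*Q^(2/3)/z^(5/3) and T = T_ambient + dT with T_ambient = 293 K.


Q^(2/3) = 102.99
z^(5/3) = 53.979
dT = 25 * 102.99 / 53.979 = 47.700 K
T = 293 + 47.700 = 340.70 K

340.70 K


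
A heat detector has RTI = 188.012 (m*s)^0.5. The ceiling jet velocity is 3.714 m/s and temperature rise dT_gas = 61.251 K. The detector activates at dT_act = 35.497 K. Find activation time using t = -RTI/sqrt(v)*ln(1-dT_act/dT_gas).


dT_act/dT_gas = 0.57953
ln(1 - 0.57953) = -0.86639
t = -188.012 / sqrt(3.714) * -0.86639 = 84.524 s

84.524 s


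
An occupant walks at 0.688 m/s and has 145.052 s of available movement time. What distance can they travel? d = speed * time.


d = 0.688 * 145.052 = 99.796 m

99.796 m


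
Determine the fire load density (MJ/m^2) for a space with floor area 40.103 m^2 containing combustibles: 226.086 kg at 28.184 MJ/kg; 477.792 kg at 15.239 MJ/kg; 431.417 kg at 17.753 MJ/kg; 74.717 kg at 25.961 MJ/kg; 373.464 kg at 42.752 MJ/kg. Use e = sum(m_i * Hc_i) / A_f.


Total energy = 226.086*28.184 + 477.792*15.239 + 431.417*17.753 + 74.717*25.961 + 373.464*42.752
= 6372.008 + 7281.072 + 7658.946 + 1939.728 + 15966.33
= 39218.09 MJ
e = 39218.09 / 40.103 = 977.93 MJ/m^2

977.93 MJ/m^2


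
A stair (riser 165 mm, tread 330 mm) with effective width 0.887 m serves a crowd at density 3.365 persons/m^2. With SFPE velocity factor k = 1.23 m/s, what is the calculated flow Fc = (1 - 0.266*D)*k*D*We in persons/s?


1 - 0.266*D = 1 - 0.266*3.365 = 0.10491
Fs = 0.10491 * 1.23 * 3.365 = 0.43422 persons/(s*m)
Fc = 0.43422 * 0.887 = 0.38515 persons/s

0.38515 persons/s


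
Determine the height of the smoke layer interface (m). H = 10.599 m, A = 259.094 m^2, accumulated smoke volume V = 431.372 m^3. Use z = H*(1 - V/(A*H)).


V/(A*H) = 0.15708
1 - 0.15708 = 0.84292
z = 10.599 * 0.84292 = 8.9341 m

8.9341 m


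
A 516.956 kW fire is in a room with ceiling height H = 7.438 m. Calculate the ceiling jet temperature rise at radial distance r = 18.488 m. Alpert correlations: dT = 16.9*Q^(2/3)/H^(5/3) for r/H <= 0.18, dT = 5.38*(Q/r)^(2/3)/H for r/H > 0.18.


r/H = 18.488 / 7.438 = 2.4856
r/H > 0.18, so dT = 5.38*(Q/r)^(2/3)/H
Q/r = 27.962
(Q/r)^(2/3) = 9.2125
dT = 5.38 * 9.2125 / 7.438 = 6.6635 K

6.6635 K


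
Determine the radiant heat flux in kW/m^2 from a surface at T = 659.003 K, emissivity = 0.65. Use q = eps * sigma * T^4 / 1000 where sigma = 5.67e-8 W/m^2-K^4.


T^4 = 1.8860e+11
q = 0.65 * 5.67e-8 * 1.8860e+11 / 1000 = 6.9510 kW/m^2

6.9510 kW/m^2


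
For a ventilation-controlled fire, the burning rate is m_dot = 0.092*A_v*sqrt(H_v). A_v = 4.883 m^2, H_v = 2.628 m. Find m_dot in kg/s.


sqrt(H_v) = 1.6211
m_dot = 0.092 * 4.883 * 1.6211 = 0.72826 kg/s

0.72826 kg/s


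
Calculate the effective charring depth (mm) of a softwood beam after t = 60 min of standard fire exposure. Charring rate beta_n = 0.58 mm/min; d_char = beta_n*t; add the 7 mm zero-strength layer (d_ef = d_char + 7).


d_char = 0.58 * 60 = 34.8 mm
d_ef = 34.8 + 1.0*7 = 41.8 mm

41.8 mm


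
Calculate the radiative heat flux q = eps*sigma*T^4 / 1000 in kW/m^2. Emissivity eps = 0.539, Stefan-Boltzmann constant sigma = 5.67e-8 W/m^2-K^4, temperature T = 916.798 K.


T^4 = 7.0647e+11
q = 0.539 * 5.67e-8 * 7.0647e+11 / 1000 = 21.591 kW/m^2

21.591 kW/m^2


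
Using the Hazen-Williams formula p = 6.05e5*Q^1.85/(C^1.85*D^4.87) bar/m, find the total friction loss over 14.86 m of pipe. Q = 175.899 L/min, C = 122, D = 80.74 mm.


Q^1.85 = 14247
C^1.85 = 7240.5
D^4.87 = 1.9388e+09
p/m = 0.00061405 bar/m
p_total = 0.00061405 * 14.86 = 0.0091248 bar

0.0091248 bar


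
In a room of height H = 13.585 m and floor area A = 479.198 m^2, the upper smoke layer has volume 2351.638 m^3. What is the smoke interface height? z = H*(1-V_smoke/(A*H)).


V/(A*H) = 0.36124
1 - 0.36124 = 0.63876
z = 13.585 * 0.63876 = 8.6776 m

8.6776 m


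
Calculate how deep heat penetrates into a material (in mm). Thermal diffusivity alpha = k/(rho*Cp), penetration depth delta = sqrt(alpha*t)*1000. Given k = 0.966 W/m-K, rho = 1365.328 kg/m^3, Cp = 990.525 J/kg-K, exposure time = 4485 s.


alpha = 0.966 / (1365.328 * 990.525) = 7.1429e-07 m^2/s
alpha * t = 0.0032036
delta = sqrt(0.0032036) * 1000 = 56.600 mm

56.600 mm


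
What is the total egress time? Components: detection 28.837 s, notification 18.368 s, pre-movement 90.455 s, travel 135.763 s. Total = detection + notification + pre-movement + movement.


Total = 28.837 + 18.368 + 90.455 + 135.763 = 273.423 s

273.423 s


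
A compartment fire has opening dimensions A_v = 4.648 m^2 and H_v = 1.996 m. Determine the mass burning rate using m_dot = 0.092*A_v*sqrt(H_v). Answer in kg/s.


sqrt(H_v) = 1.4128
m_dot = 0.092 * 4.648 * 1.4128 = 0.60414 kg/s

0.60414 kg/s


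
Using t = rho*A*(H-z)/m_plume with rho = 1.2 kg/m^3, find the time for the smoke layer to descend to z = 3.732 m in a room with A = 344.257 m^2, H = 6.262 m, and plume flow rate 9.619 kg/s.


H - z = 2.53 m
t = 1.2 * 344.257 * 2.53 / 9.619 = 108.66 s

108.66 s


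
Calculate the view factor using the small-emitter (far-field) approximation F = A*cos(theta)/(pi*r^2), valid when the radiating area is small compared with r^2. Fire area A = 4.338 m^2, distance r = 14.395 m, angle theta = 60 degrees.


cos(60 deg) = 0.5
pi*r^2 = 650.99
F = 4.338 * 0.5 / 650.99 = 0.0033319

0.0033319


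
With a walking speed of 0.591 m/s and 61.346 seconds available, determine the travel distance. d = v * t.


d = 0.591 * 61.346 = 36.255 m

36.255 m


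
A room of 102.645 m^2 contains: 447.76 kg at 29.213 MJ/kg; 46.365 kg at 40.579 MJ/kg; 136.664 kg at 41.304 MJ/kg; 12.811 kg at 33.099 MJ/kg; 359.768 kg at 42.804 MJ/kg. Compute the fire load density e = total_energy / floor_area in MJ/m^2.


Total energy = 447.76*29.213 + 46.365*40.579 + 136.664*41.304 + 12.811*33.099 + 359.768*42.804
= 13080.41 + 1881.445 + 5644.770 + 424.0313 + 15399.51
= 36430.17 MJ
e = 36430.17 / 102.645 = 354.91 MJ/m^2

354.91 MJ/m^2


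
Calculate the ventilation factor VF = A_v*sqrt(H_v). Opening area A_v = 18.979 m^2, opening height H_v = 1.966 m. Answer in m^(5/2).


sqrt(H_v) = 1.4021
VF = 18.979 * 1.4021 = 26.611 m^(5/2)

26.611 m^(5/2)


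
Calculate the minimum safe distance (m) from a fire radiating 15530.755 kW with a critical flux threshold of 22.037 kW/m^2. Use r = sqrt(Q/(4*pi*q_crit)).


4*pi*q_crit = 276.93
Q/(4*pi*q_crit) = 56.083
r = sqrt(56.083) = 7.4888 m

7.4888 m


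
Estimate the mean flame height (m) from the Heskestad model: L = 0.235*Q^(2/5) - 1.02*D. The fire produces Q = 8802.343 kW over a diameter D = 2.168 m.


Q^(2/5) = 37.830
0.235 * Q^(2/5) = 8.8901
1.02 * D = 2.2114
L = 6.6788 m

6.6788 m


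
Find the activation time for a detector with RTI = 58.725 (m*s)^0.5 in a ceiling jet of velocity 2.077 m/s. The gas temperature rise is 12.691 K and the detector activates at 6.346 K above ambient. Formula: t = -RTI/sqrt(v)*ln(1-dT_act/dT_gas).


dT_act/dT_gas = 0.50004
ln(1 - 0.50004) = -0.69323
t = -58.725 / sqrt(2.077) * -0.69323 = 28.247 s

28.247 s


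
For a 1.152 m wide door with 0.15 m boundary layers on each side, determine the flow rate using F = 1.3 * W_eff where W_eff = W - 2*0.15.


W_eff = 1.152 - 0.30 = 0.852 m
F = 1.3 * 0.852 = 1.1076 persons/s

1.1076 persons/s


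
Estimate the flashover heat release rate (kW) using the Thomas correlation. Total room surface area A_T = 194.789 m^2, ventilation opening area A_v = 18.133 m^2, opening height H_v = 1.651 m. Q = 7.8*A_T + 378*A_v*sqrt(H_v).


7.8*A_T = 1519.4
sqrt(H_v) = 1.2849
378*A_v*sqrt(H_v) = 8807.1
Q = 1519.4 + 8807.1 = 10326 kW

10326 kW


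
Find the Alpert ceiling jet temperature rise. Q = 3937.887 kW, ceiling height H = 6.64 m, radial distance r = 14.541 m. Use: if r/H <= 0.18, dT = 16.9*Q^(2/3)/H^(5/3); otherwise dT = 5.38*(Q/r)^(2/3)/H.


r/H = 14.541 / 6.64 = 2.1899
r/H > 0.18, so dT = 5.38*(Q/r)^(2/3)/H
Q/r = 270.81
(Q/r)^(2/3) = 41.858
dT = 5.38 * 41.858 / 6.64 = 33.915 K

33.915 K


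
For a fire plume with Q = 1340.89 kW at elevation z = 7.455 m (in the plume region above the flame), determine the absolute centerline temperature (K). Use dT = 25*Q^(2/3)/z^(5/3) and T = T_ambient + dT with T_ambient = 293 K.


Q^(2/3) = 121.60
z^(5/3) = 28.450
dT = 25 * 121.60 / 28.450 = 106.85 K
T = 293 + 106.85 = 399.85 K

399.85 K


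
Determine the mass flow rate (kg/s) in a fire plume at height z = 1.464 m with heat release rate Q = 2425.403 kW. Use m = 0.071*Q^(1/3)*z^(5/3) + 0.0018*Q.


Q^(1/3) = 13.436
z^(5/3) = 1.8876
First term = 0.071 * 13.436 * 1.8876 = 1.8006
Second term = 0.0018 * 2425.403 = 4.3657
m = 6.1663 kg/s

6.1663 kg/s


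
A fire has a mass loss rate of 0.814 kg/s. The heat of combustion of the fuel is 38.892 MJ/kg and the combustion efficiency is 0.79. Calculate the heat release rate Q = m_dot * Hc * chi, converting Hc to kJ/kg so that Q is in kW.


Hc = 38.892 MJ/kg = 38.892 * 1000 kJ/kg = 38892 kJ/kg
Q = 0.814 kg/s * 38892 kJ/kg * 0.79 = 25010 kW

25010 kW


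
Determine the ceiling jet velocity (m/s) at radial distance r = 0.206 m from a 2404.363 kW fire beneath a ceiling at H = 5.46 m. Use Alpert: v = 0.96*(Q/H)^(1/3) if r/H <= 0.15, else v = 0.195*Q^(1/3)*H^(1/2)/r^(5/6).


r/H = 0.206 / 5.46 = 0.037729
r/H <= 0.15, so v = 0.96*(Q/H)^(1/3)
Q/H = 440.36
(Q/H)^(1/3) = 7.6080
v = 0.96 * 7.6080 = 7.3037 m/s

7.3037 m/s


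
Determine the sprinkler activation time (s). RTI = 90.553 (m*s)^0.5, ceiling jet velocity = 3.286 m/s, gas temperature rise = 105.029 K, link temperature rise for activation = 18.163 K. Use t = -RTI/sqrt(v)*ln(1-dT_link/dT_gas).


dT_link/dT_gas = 0.17293
ln(1 - 0.17293) = -0.18987
t = -90.553 / sqrt(3.286) * -0.18987 = 9.4847 s

9.4847 s


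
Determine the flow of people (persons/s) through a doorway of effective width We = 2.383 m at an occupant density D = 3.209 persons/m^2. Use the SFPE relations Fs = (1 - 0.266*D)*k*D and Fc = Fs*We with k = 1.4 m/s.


1 - 0.266*D = 1 - 0.266*3.209 = 0.14641
Fs = 0.14641 * 1.4 * 3.209 = 0.65774 persons/(s*m)
Fc = 0.65774 * 2.383 = 1.5674 persons/s

1.5674 persons/s


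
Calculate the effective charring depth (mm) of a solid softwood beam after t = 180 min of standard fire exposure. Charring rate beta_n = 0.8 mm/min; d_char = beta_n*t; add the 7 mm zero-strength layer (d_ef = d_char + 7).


d_char = 0.8 * 180 = 144 mm
d_ef = 144 + 1.0*7 = 151 mm

151 mm


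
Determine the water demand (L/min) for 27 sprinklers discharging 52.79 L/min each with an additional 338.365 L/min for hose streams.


Sprinkler demand = 27 * 52.79 = 1425.33 L/min
Total = 1425.33 + 338.365 = 1763.695 L/min

1763.695 L/min


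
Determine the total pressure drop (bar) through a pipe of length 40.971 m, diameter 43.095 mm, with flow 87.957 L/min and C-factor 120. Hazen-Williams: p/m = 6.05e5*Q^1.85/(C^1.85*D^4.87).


Q^1.85 = 3952.8
C^1.85 = 7022.4
D^4.87 = 9.1129e+07
p/m = 0.0037369 bar/m
p_total = 0.0037369 * 40.971 = 0.15310 bar

0.15310 bar


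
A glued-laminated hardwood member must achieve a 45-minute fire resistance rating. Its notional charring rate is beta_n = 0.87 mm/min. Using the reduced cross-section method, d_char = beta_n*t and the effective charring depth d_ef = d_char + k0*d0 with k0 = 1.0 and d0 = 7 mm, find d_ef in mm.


d_char = 0.87 * 45 = 39.15 mm
d_ef = 39.15 + 1.0*7 = 46.15 mm

46.15 mm


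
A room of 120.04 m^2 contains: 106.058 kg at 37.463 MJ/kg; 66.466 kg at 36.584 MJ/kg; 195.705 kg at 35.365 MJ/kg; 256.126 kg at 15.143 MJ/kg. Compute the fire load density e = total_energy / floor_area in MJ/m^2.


Total energy = 106.058*37.463 + 66.466*36.584 + 195.705*35.365 + 256.126*15.143
= 3973.251 + 2431.592 + 6921.107 + 3878.516
= 17204.47 MJ
e = 17204.47 / 120.04 = 143.32 MJ/m^2

143.32 MJ/m^2


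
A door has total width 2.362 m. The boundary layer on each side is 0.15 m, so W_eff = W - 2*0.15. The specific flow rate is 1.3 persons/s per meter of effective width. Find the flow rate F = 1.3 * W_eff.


W_eff = 2.362 - 0.30 = 2.062 m
F = 1.3 * 2.062 = 2.6806 persons/s

2.6806 persons/s


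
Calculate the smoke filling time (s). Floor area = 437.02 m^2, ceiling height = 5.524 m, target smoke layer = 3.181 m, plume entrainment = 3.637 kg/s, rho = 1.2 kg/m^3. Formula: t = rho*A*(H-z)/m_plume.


H - z = 2.343 m
t = 1.2 * 437.02 * 2.343 / 3.637 = 337.84 s

337.84 s


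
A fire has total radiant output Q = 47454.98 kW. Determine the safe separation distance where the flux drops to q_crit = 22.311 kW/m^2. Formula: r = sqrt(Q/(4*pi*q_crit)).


4*pi*q_crit = 280.37
Q/(4*pi*q_crit) = 169.26
r = sqrt(169.26) = 13.010 m

13.010 m


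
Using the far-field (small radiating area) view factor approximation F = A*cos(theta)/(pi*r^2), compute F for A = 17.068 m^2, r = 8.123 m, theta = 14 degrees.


cos(14 deg) = 0.97030
pi*r^2 = 207.29
F = 17.068 * 0.97030 / 207.29 = 0.079892

0.079892


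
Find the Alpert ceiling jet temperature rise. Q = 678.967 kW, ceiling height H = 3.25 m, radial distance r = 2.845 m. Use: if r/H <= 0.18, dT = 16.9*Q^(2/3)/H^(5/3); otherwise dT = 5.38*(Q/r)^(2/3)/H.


r/H = 2.845 / 3.25 = 0.87538
r/H > 0.18, so dT = 5.38*(Q/r)^(2/3)/H
Q/r = 238.65
(Q/r)^(2/3) = 38.475
dT = 5.38 * 38.475 / 3.25 = 63.691 K

63.691 K


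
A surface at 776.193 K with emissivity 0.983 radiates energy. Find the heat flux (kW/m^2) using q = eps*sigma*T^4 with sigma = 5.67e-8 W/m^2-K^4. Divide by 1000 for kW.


T^4 = 3.6298e+11
q = 0.983 * 5.67e-8 * 3.6298e+11 / 1000 = 20.231 kW/m^2

20.231 kW/m^2


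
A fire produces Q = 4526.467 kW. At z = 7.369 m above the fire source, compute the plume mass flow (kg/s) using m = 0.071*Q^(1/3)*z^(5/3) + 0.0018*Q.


Q^(1/3) = 16.542
z^(5/3) = 27.905
First term = 0.071 * 16.542 * 27.905 = 32.774
Second term = 0.0018 * 4526.467 = 8.1476
m = 40.921 kg/s

40.921 kg/s


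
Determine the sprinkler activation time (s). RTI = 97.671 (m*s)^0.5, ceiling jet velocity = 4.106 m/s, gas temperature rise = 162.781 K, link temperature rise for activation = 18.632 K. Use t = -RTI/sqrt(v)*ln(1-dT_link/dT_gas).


dT_link/dT_gas = 0.11446
ln(1 - 0.11446) = -0.12156
t = -97.671 / sqrt(4.106) * -0.12156 = 5.8592 s

5.8592 s


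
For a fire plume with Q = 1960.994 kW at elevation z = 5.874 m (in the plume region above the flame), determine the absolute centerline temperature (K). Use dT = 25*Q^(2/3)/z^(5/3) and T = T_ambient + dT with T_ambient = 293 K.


Q^(2/3) = 156.67
z^(5/3) = 19.123
dT = 25 * 156.67 / 19.123 = 204.82 K
T = 293 + 204.82 = 497.82 K

497.82 K


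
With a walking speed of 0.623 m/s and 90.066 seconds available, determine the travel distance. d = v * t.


d = 0.623 * 90.066 = 56.111 m

56.111 m


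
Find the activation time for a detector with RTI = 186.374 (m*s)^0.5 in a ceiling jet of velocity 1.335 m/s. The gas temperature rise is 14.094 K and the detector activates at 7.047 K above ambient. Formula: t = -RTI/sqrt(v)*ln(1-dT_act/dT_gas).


dT_act/dT_gas = 0.5
ln(1 - 0.5) = -0.69315
t = -186.374 / sqrt(1.335) * -0.69315 = 111.81 s

111.81 s


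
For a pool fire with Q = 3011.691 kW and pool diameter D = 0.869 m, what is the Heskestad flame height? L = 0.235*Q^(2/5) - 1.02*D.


Q^(2/5) = 24.633
0.235 * Q^(2/5) = 5.7888
1.02 * D = 0.88638
L = 4.9025 m

4.9025 m


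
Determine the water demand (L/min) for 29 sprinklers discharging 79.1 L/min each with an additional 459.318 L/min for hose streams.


Sprinkler demand = 29 * 79.1 = 2293.9 L/min
Total = 2293.9 + 459.318 = 2753.218 L/min

2753.218 L/min


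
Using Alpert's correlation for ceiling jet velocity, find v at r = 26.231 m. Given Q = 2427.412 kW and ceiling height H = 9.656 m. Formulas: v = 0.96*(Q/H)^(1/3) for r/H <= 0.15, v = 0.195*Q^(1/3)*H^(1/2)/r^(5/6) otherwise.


r/H = 26.231 / 9.656 = 2.7165
r/H > 0.15, so v = 0.195*Q^(1/3)*H^(1/2)/r^(5/6)
Q^(1/3) = 13.439
H^(1/2) = 3.1074
r^(5/6) = 15.218
v = 0.195 * 13.439 * 3.1074 / 15.218 = 0.53514 m/s

0.53514 m/s


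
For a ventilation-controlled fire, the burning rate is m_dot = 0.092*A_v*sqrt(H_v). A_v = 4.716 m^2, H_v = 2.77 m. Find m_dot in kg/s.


sqrt(H_v) = 1.6643
m_dot = 0.092 * 4.716 * 1.6643 = 0.72211 kg/s

0.72211 kg/s


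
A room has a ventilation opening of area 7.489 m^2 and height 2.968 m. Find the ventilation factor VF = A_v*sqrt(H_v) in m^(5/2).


sqrt(H_v) = 1.7228
VF = 7.489 * 1.7228 = 12.902 m^(5/2)

12.902 m^(5/2)


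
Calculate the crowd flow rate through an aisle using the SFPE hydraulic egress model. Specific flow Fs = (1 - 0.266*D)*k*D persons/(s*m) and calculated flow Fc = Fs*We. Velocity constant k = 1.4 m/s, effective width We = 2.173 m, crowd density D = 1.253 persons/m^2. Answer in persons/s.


1 - 0.266*D = 1 - 0.266*1.253 = 0.66670
Fs = 0.66670 * 1.4 * 1.253 = 1.1695 persons/(s*m)
Fc = 1.1695 * 2.173 = 2.5414 persons/s

2.5414 persons/s


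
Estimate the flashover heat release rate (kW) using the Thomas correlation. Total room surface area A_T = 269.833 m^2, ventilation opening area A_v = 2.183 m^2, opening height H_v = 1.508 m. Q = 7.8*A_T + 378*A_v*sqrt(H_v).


7.8*A_T = 2104.7
sqrt(H_v) = 1.2280
378*A_v*sqrt(H_v) = 1013.3
Q = 2104.7 + 1013.3 = 3118.0 kW

3118.0 kW


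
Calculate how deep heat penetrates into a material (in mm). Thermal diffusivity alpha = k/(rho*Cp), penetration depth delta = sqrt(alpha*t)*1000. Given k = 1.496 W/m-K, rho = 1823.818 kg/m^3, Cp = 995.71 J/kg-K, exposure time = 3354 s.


alpha = 1.496 / (1823.818 * 995.71) = 8.2379e-07 m^2/s
alpha * t = 0.0027630
delta = sqrt(0.0027630) * 1000 = 52.564 mm

52.564 mm


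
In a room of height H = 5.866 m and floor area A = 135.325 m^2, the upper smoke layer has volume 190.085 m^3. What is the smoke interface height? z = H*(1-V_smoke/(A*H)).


V/(A*H) = 0.23946
1 - 0.23946 = 0.76054
z = 5.866 * 0.76054 = 4.4613 m

4.4613 m
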